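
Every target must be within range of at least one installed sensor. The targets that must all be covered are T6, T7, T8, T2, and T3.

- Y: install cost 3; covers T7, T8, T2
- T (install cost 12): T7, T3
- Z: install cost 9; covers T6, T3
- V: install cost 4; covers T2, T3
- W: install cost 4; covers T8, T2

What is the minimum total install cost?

12

The greedy cost-per-new-target heuristic would pick Y, V, and Z for 16, but a cheaper cover exists.
Choose Y and Z: together they cover T6, T7, T8, T2, T3 — every target.
Total install cost: 3 + 9 = 12.
No cover costs less than 12.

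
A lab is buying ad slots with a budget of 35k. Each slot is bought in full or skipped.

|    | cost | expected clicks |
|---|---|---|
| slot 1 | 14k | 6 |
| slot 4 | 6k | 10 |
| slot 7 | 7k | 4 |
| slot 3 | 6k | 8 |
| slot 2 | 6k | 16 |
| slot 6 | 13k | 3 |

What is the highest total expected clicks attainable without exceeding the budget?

40

This is an integer program with binary decision variables.
Allowing fractional choices, the relaxed optimum would be about 42.3, but ad slots are indivisible.
slot 1 + slot 4 + slot 3 + slot 2: cost 14 + 6 + 6 + 6 = 32 ≤ 35, expected clicks 6 + 10 + 8 + 16 = 40.
slot 4 + slot 7 + slot 3 + slot 2: cost 6 + 7 + 6 + 6 = 25 ≤ 35, expected clicks 10 + 4 + 8 + 16 = 38.
slot 4 + slot 3 + slot 2 + slot 6: cost 6 + 6 + 6 + 13 = 31 ≤ 35, expected clicks 10 + 8 + 16 + 3 = 37.
Best is slot 1, slot 4, slot 3, and slot 2 with total expected clicks 40.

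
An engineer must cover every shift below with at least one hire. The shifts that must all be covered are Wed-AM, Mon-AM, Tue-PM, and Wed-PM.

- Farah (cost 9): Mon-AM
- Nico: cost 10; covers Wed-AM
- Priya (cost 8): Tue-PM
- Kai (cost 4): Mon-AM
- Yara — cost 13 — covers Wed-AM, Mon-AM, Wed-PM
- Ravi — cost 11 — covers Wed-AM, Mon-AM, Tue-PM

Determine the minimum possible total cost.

This is an integer covering problem.
The greedy cost-per-new-shift heuristic would pick Ravi and Yara for 24, but a cheaper cover exists.
Choose Priya and Yara: together they cover Wed-AM, Mon-AM, Tue-PM, Wed-PM — every shift.
Total cost: 8 + 13 = 21.
No cover costs less than 21.

21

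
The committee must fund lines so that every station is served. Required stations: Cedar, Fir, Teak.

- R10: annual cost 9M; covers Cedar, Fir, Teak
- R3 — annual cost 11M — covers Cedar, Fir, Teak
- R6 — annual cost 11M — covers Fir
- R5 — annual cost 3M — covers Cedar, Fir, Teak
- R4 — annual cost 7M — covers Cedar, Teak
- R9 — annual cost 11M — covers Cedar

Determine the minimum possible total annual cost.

3

R5 alone covers Cedar, Fir, Teak — every station.
Total annual cost: 3.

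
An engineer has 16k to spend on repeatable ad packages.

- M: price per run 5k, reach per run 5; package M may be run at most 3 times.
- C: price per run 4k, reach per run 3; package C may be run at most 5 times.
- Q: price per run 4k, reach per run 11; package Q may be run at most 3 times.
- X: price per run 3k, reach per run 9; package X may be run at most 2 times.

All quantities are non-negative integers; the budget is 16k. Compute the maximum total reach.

3×Q and 1×X: price 15 ≤ 16, reach 3·11 + 1·9 = 42.
2×Q and 2×X: price 14 ≤ 16, reach 2·11 + 2·9 = 40.
Best is 42.

42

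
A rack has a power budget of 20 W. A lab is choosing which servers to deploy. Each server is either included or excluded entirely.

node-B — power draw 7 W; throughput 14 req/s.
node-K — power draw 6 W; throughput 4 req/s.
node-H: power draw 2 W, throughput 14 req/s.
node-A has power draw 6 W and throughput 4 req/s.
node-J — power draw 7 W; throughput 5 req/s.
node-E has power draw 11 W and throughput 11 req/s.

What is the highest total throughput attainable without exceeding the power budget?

39

This is a 0-1 knapsack instance.
node-B + node-K + node-H: power draw 7 + 6 + 2 = 15 ≤ 20, throughput 14 + 4 + 14 = 32.
node-B + node-H + node-J: power draw 7 + 2 + 7 = 16 ≤ 20, throughput 14 + 14 + 5 = 33.
node-B + node-H + node-E: power draw 7 + 2 + 11 = 20 ≤ 20, throughput 14 + 14 + 11 = 39.
Best is node-B, node-H, and node-E with total throughput 39.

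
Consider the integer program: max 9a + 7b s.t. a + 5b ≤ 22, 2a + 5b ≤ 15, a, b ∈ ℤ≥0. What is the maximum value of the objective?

63

The continuous relaxation peaks at (7.5, 0) with value 67.50; rounding to a feasible lattice point costs some objective.
(a,b)=(7,0): 1·7+5·0=7≤22, 2·7+5·0=14≤15, objective 63.
(a,b)=(6,0): 1·6+5·0=6≤22, 2·6+5·0=12≤15, objective 54.
No feasible integer point exceeds 63.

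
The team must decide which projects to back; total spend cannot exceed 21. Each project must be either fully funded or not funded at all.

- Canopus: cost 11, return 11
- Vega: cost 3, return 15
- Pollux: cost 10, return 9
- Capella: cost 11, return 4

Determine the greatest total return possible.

Allowing fractional choices, the relaxed optimum would be about 32.3, but projects are indivisible.
Canopus + Vega: cost 11 + 3 = 14 ≤ 21, return 11 + 15 = 26.
Canopus + Pollux: cost 11 + 10 = 21 ≤ 21, return 11 + 9 = 20.
Vega + Pollux: cost 3 + 10 = 13 ≤ 21, return 15 + 9 = 24.
Best is Canopus and Vega with total return 26.

26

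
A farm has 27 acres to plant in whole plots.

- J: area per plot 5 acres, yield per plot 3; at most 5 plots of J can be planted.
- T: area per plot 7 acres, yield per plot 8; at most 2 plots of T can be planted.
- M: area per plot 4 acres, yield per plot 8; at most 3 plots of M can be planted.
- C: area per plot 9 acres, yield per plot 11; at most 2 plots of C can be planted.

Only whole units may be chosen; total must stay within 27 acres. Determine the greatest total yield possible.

2×M and 2×C: area 26 ≤ 27, yield 2·8 + 2·11 = 38.
2×T and 3×M: area 26 ≤ 27, yield 2·8 + 3·8 = 40.
Best is 40.

40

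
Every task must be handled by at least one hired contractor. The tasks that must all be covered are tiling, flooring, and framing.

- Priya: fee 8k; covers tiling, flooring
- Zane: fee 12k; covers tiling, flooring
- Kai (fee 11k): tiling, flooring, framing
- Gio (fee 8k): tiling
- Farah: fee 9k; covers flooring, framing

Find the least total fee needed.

11

Kai alone covers tiling, flooring, framing — every task.
Total fee: 11.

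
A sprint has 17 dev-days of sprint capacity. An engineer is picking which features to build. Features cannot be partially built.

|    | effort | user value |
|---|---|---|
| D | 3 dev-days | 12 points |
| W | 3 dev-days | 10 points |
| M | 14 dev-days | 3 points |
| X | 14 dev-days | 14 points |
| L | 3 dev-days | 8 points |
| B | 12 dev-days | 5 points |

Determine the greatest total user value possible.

Take D, W, and L: effort 3 + 3 + 3 = 9 ≤ 17, user value 12 + 10 + 8 = 30.
No other feasible combination does better.

30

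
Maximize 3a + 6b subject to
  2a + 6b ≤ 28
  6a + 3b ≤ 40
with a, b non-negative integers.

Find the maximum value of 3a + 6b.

Relaxing integrality, the LP optimum is 33.20 at (a,b) = (5.2, 2.93), which is not an integer point.
(a,b)=(5,3): 2·5+6·3=28≤28, 6·5+3·3=39≤40, objective 33.
(a,b)=(4,3): 2·4+6·3=26≤28, 6·4+3·3=33≤40, objective 30.
(a,b)=(5,2): 2·5+6·2=22≤28, 6·5+3·2=36≤40, objective 27.
(a,b)=(6,1): 2·6+6·1=18≤28, 6·6+3·1=39≤40, objective 24.
Maximum is 33 at (a,b)=(5,3).

33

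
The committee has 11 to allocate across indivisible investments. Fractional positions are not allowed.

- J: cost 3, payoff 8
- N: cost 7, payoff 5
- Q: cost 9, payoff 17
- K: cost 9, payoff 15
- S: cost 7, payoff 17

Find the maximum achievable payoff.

Allowing fractional choices, the relaxed optimum would be about 26.9, but investments are indivisible.
Q: cost 9 ≤ 11, payoff 17.
J + S: cost 3 + 7 = 10 ≤ 11, payoff 8 + 17 = 25.
S: cost 7 ≤ 11, payoff 17.
Best is J and S with total payoff 25.

25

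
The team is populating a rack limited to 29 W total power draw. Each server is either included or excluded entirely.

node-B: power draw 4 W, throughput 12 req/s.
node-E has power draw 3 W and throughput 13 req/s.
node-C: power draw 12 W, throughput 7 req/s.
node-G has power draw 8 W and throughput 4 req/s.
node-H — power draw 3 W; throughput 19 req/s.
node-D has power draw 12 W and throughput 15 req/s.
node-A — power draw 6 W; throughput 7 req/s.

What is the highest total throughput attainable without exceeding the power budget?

Allowing fractional choices, the relaxed optimum would be about 66.6, but servers are indivisible.
node-B + node-E + node-C + node-H + node-A: power draw 4 + 3 + 12 + 3 + 6 = 28 ≤ 29, throughput 12 + 13 + 7 + 19 + 7 = 58.
node-B + node-E + node-H + node-D + node-A: power draw 4 + 3 + 3 + 12 + 6 = 28 ≤ 29, throughput 12 + 13 + 19 + 15 + 7 = 66.
node-B + node-E + node-H + node-D: power draw 4 + 3 + 3 + 12 = 22 ≤ 29, throughput 12 + 13 + 19 + 15 = 59.
Best is node-B, node-E, node-H, node-D, and node-A with total throughput 66.

66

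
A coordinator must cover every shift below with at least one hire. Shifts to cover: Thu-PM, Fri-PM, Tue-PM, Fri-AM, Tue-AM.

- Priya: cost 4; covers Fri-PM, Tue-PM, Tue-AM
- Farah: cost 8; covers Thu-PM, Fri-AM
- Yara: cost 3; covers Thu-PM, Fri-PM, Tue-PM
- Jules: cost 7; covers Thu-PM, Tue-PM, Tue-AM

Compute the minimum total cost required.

The greedy cost-per-new-shift heuristic would pick Yara, Priya, and Farah for 15, but a cheaper cover exists.
Choose Priya and Farah: together they cover Thu-PM, Fri-PM, Tue-PM, Fri-AM, Tue-AM — every shift.
Total cost: 4 + 8 = 12.
No cover costs less than 12.

12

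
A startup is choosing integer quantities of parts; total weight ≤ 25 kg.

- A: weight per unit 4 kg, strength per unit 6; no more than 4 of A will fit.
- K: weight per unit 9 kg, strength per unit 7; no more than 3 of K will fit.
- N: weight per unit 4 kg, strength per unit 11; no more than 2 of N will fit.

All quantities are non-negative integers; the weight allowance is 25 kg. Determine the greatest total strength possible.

46

This is a bounded integer knapsack.
N has the best ratio (11/4); taking only N gives at most 2×11 = 22 (stopped by the supply cap of 2).
Mixing does better — 4×A and 2×N: weight 24 ≤ 25, strength 4·6 + 2·11 = 46.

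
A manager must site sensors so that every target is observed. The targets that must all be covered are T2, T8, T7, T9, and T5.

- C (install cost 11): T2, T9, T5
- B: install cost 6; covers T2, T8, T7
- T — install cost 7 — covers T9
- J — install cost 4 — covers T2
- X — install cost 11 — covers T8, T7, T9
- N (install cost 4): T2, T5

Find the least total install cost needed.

The greedy cost-per-new-target heuristic would pick B, N, and T for 17, but a cheaper cover exists.
Choose X and N: together they cover T2, T8, T7, T9, T5 — every target.
Total install cost: 11 + 4 = 15.
No cover costs less than 15.

15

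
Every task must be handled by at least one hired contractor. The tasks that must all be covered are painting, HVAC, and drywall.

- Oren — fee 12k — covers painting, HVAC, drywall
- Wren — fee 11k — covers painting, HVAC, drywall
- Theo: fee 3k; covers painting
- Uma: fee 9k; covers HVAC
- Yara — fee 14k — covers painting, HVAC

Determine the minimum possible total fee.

The greedy cost-per-new-task heuristic would pick Theo and Wren for 14, but a cheaper cover exists.
Wren alone covers painting, HVAC, drywall — every task.
Total fee: 11.
No cover costs less than 11.

11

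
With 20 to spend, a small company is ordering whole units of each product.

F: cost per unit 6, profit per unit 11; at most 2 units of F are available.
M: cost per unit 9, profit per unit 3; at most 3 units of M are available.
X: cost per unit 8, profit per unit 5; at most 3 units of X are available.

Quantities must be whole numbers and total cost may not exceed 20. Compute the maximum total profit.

F has the best ratio (11/6); taking only F gives at most 2×11 = 22 (stopped by the supply cap of 2).
Mixing does better — 2×F and 1×X: cost 20 ≤ 20, profit 2·11 + 1·5 = 27.

27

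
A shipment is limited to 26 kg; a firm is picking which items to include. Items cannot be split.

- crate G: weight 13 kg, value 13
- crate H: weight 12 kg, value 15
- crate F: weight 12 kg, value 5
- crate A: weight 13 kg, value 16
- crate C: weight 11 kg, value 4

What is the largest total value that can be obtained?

Allowing fractional choices, the relaxed optimum would be about 32.0, but items are indivisible.
crate G + crate A: weight 13 + 13 = 26 ≤ 26, value 13 + 16 = 29.
crate H + crate A: weight 12 + 13 = 25 ≤ 26, value 15 + 16 = 31.
crate G + crate H: weight 13 + 12 = 25 ≤ 26, value 13 + 15 = 28.
Best is crate H and crate A with total value 31.

31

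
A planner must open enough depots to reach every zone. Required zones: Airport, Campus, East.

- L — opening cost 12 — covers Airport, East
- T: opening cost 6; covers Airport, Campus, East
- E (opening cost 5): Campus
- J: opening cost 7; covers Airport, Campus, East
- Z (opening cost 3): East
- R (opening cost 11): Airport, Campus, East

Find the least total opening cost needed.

This is a weighted set-cover instance.
T alone covers Airport, Campus, East — every zone.
Total opening cost: 6.
No cover costs less than 6.

6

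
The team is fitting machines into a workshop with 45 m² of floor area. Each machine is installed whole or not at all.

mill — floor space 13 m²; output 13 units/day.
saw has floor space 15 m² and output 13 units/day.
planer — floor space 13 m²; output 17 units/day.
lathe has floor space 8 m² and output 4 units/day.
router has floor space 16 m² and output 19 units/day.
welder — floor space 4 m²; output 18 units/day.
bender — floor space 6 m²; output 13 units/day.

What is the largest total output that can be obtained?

67

planer + router + welder + bender: floor space 13 + 16 + 4 + 6 = 39 ≤ 45, output 17 + 19 + 18 + 13 = 67.
mill + router + welder + bender: floor space 13 + 16 + 4 + 6 = 39 ≤ 45, output 13 + 19 + 18 + 13 = 63.
mill + planer + lathe + welder + bender: floor space 13 + 13 + 8 + 4 + 6 = 44 ≤ 45, output 13 + 17 + 4 + 18 + 13 = 65.
Best is planer, router, welder, and bender with total output 67.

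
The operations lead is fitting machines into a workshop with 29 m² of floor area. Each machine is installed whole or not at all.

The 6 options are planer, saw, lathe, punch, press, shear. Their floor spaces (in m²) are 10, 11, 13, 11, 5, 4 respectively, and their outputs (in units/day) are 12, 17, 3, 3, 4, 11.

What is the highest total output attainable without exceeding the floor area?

Allowing fractional choices, the relaxed optimum would be about 43.2, but machines are indivisible.
planer + saw + shear: floor space 10 + 11 + 4 = 25 ≤ 29, output 12 + 17 + 11 = 40.
saw + press + shear: floor space 11 + 5 + 4 = 20 ≤ 29, output 17 + 4 + 11 = 32.
planer + saw + press: floor space 10 + 11 + 5 = 26 ≤ 29, output 12 + 17 + 4 = 33.
Best is planer, saw, and shear with total output 40.

40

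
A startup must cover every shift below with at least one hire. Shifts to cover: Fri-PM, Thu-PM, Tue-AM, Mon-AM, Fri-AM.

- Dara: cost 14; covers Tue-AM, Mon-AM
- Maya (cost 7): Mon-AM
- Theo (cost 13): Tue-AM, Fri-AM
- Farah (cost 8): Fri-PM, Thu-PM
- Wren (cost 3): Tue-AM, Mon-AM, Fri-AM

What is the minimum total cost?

11

Choose Farah and Wren: together they cover Fri-PM, Thu-PM, Tue-AM, Mon-AM, Fri-AM — every shift.
Total cost: 8 + 3 = 11.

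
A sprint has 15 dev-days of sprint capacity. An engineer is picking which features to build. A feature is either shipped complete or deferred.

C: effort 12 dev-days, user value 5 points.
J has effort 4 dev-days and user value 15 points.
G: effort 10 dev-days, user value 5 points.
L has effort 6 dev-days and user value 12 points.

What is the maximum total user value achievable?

J + G: effort 4 + 10 = 14 ≤ 15, user value 15 + 5 = 20.
J + L: effort 4 + 6 = 10 ≤ 15, user value 15 + 12 = 27.
Best is J and L with total user value 27.

27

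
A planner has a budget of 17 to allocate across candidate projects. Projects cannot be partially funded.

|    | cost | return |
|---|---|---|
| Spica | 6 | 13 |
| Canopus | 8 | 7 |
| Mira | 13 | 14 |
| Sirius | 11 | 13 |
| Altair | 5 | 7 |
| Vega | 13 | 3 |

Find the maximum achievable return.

26

This is a 0-1 knapsack instance.
Take Spica and Sirius: cost 6 + 11 = 17 ≤ 17, return 13 + 13 = 26.
No other feasible combination does better.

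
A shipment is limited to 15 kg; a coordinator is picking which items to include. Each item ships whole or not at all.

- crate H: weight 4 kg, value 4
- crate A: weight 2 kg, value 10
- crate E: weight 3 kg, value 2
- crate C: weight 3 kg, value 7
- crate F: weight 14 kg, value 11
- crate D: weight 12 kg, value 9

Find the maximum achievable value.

Take crate H, crate A, crate E, and crate C: weight 4 + 2 + 3 + 3 = 12 ≤ 15, value 4 + 10 + 2 + 7 = 23.
No other feasible combination does better.

23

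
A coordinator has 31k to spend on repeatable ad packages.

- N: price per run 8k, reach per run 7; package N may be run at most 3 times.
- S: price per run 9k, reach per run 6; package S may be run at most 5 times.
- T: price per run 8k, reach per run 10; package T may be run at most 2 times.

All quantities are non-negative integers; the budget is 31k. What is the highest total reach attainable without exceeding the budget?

27

1×S and 2×T: price 25 ≤ 31, reach 1·6 + 2·10 = 26.
1×N and 2×T: price 24 ≤ 31, reach 1·7 + 2·10 = 27.
Best is 27.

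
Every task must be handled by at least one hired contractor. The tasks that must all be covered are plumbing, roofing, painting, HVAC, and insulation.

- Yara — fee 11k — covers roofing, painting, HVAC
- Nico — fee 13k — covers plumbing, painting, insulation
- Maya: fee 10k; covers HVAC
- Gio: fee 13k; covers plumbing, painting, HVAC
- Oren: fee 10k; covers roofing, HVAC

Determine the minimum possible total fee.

This is an integer covering problem.
The greedy cost-per-new-task heuristic would pick Yara and Nico for 24, but a cheaper cover exists.
Choose Nico and Oren: together they cover plumbing, roofing, painting, HVAC, insulation — every task.
Total fee: 13 + 10 = 23.
No cover costs less than 23.

23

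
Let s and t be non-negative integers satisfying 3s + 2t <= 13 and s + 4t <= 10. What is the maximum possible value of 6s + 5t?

Relaxing integrality, the LP optimum is 27.70 at (s,t) = (3.2, 1.7), which is not an integer point.
(s,t)=(4,0) is feasible, giving 24.
(s,t)=(3,1) is feasible, giving 23.
(s,t)=(2,2) is feasible, giving 22.
(s,t)=(3,0) is feasible, giving 18.
Maximum is 24 at (s,t)=(4,0).

24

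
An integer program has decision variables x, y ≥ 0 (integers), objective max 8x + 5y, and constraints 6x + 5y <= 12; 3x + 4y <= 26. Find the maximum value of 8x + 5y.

(x,y)=(2,0): 6·2+5·0=12≤12, 3·2+4·0=6≤26, objective 16.
(x,y)=(1,1): 6·1+5·1=11≤12, 3·1+4·1=7≤26, objective 13.
(x,y)=(1,0): 6·1+5·0=6≤12, 3·1+4·0=3≤26, objective 8.
Maximum is 16 at (x,y)=(2,0).

16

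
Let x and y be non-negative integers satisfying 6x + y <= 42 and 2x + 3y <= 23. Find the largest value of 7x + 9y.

The continuous relaxation peaks at (6.44, 3.38) with value 75.44; rounding to a feasible lattice point costs some objective.
(x,y)=(4,5) is feasible, giving 73.
(x,y)=(5,4) is feasible, giving 71.
(x,y)=(6,3) is feasible, giving 69.
Maximum is 73 at (x,y)=(4,5).

73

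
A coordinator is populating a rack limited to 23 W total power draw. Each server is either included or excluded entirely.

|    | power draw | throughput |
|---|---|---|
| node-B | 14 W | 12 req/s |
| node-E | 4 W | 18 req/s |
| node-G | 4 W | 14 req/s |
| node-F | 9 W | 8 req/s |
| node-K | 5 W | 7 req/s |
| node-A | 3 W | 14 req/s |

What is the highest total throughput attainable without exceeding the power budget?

This is a 0-1 knapsack instance.
Allowing fractional choices, the relaxed optimum would be about 59.2, but servers are indivisible.
node-E + node-F + node-K + node-A: power draw 4 + 9 + 5 + 3 = 21 ≤ 23, throughput 18 + 8 + 7 + 14 = 47.
node-E + node-G + node-K + node-A: power draw 4 + 4 + 5 + 3 = 16 ≤ 23, throughput 18 + 14 + 7 + 14 = 53.
node-E + node-G + node-F + node-A: power draw 4 + 4 + 9 + 3 = 20 ≤ 23, throughput 18 + 14 + 8 + 14 = 54.
Best is node-E, node-G, node-F, and node-A with total throughput 54.

54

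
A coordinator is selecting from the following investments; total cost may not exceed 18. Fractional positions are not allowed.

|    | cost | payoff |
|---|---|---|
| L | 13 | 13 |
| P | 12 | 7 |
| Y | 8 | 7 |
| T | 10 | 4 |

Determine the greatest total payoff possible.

13

L: cost 13 ≤ 18, payoff 13.
Y + T: cost 8 + 10 = 18 ≤ 18, payoff 7 + 4 = 11.
Best is L with total payoff 13.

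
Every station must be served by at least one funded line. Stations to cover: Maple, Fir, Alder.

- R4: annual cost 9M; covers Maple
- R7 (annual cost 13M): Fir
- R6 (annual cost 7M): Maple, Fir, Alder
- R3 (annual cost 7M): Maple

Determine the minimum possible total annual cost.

This is a weighted set-cover instance.
R6 alone covers Maple, Fir, Alder — every station.
Total annual cost: 7.
No cover costs less than 7.

7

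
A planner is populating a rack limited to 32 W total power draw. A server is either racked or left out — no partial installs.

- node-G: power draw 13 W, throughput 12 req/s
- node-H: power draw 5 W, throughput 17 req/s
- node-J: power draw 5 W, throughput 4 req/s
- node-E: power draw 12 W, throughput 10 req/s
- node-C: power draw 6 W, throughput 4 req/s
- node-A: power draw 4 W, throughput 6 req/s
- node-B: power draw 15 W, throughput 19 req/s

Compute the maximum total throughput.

This is an integer program with binary decision variables.
Allowing fractional choices, the relaxed optimum would be about 49.4, but servers are indivisible.
node-H + node-J + node-A + node-B: power draw 5 + 5 + 4 + 15 = 29 ≤ 32, throughput 17 + 4 + 6 + 19 = 46.
node-H + node-E + node-B: power draw 5 + 12 + 15 = 32 ≤ 32, throughput 17 + 10 + 19 = 46.
node-H + node-C + node-A + node-B: power draw 5 + 6 + 4 + 15 = 30 ≤ 32, throughput 17 + 4 + 6 + 19 = 46.
The maximum throughput is 46; one optimal choice is node-H, node-J, node-A, and node-B.

46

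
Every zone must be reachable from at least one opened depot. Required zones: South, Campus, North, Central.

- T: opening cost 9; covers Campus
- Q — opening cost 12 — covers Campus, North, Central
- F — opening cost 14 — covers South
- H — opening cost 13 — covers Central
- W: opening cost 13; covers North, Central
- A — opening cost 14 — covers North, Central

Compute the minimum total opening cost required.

This is an integer covering problem.
Choose Q and F: together they cover South, Campus, North, Central — every zone.
Total opening cost: 12 + 14 = 26.

26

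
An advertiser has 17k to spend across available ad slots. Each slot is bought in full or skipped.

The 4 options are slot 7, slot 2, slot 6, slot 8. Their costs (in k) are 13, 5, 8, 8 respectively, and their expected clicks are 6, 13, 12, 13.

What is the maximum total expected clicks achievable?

26

This is a 0-1 knapsack instance.
slot 6 + slot 8: cost 8 + 8 = 16 ≤ 17, expected clicks 12 + 13 = 25.
slot 2 + slot 6: cost 5 + 8 = 13 ≤ 17, expected clicks 13 + 12 = 25.
slot 2 + slot 8: cost 5 + 8 = 13 ≤ 17, expected clicks 13 + 13 = 26.
Best is slot 2 and slot 8 with total expected clicks 26.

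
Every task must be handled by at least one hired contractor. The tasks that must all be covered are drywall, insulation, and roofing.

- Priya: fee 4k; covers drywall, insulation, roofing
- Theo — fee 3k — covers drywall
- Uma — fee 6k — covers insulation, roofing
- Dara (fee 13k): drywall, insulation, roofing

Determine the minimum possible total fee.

This is a weighted set-cover instance.
Priya alone covers drywall, insulation, roofing — every task.
Total fee: 4.
No cover costs less than 4.

4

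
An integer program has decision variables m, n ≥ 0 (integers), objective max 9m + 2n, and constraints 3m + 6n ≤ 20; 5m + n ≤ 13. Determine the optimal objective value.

22

(m,n)=(2,2): 3·2+6·2=18≤20, 5·2+1·2=12≤13, objective 22.
(m,n)=(2,1): 3·2+6·1=12≤20, 5·2+1·1=11≤13, objective 20.
(m,n)=(1,2): 3·1+6·2=15≤20, 5·1+1·2=7≤13, objective 13.
Maximum is 22 at (m,n)=(2,2).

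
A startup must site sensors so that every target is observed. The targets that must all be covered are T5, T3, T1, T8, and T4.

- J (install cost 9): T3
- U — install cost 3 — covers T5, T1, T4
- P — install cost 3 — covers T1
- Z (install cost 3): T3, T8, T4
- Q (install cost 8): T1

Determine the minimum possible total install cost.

6

This is a weighted set-cover instance.
Choose U and Z: together they cover T5, T3, T1, T8, T4 — every target.
Total install cost: 3 + 3 = 6.
No cover costs less than 6.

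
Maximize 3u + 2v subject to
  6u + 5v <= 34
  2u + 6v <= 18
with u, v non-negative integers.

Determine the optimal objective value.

15

The continuous relaxation peaks at (5.67, 0) with value 17.00; rounding to a feasible lattice point costs some objective.
(u,v)=(5,0): 6·5+5·0=30≤34, 2·5+6·0=10≤18, objective 15.
(u,v)=(4,1): 6·4+5·1=29≤34, 2·4+6·1=14≤18, objective 14.
The best lattice point is (5,0), giving 15.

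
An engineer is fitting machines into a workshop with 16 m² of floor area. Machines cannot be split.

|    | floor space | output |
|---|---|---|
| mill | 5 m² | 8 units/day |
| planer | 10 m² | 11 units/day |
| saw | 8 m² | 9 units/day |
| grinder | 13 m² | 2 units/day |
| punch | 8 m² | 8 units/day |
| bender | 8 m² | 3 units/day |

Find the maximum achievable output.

19

mill + saw: floor space 5 + 8 = 13 ≤ 16, output 8 + 9 = 17.
mill + planer: floor space 5 + 10 = 15 ≤ 16, output 8 + 11 = 19.
Best is mill and planer with total output 19.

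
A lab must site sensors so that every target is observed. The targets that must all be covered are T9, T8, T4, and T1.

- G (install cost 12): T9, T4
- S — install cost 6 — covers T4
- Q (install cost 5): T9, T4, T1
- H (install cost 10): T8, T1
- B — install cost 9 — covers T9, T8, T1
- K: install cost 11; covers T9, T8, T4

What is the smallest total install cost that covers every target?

14

This is an integer covering problem.
Choose Q and B: together they cover T9, T8, T4, T1 — every target.
Total install cost: 5 + 9 = 14.
No cover costs less than 14.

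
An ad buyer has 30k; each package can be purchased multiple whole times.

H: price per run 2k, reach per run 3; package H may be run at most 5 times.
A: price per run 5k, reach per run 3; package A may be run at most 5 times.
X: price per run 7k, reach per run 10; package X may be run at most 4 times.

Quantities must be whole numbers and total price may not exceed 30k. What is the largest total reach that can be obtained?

H has the best ratio (3/2); taking only H gives at most 5×3 = 15 (stopped by the supply cap of 5).
Mixing does better — 1×H and 4×X: price 30 ≤ 30, reach 1·3 + 4·10 = 43.

43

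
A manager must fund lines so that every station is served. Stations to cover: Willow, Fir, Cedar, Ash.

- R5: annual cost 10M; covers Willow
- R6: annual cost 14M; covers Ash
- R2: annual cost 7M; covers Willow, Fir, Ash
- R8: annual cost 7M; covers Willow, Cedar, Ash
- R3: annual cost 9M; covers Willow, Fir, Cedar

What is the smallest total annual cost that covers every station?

Choose R2 and R8: together they cover Willow, Fir, Cedar, Ash — every station.
Total annual cost: 7 + 7 = 14.
No cover costs less than 14.

14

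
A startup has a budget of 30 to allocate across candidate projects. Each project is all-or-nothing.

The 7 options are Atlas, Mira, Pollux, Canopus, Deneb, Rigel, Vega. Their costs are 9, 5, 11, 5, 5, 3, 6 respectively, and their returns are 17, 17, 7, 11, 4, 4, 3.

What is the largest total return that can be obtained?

53

Take Atlas, Mira, Canopus, Deneb, and Rigel: cost 9 + 5 + 5 + 5 + 3 = 27 ≤ 30, return 17 + 17 + 11 + 4 + 4 = 53.
No other feasible combination does better.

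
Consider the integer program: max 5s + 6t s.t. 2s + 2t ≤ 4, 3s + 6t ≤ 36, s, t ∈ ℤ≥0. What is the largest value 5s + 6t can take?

12

(s,t)=(0,2): 2·0+2·2=4≤4, 3·0+6·2=12≤36, objective 12.
(s,t)=(1,1): 2·1+2·1=4≤4, 3·1+6·1=9≤36, objective 11.
(s,t)=(0,1): 2·0+2·1=2≤4, 3·0+6·1=6≤36, objective 6.
The best lattice point is (0,2), giving 12.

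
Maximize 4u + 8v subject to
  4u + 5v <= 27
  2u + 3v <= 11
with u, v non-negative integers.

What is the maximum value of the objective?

The continuous relaxation peaks at (0, 3.67) with value 29.33; rounding to a feasible lattice point costs some objective.
(u,v)=(1,3): 4·1+5·3=19≤27, 2·1+3·3=11≤11, objective 28.
(u,v)=(0,3): 4·0+5·3=15≤27, 2·0+3·3=9≤11, objective 24.
(u,v)=(2,2): 4·2+5·2=18≤27, 2·2+3·2=10≤11, objective 24.
The best lattice point is (1,3), giving 28.

28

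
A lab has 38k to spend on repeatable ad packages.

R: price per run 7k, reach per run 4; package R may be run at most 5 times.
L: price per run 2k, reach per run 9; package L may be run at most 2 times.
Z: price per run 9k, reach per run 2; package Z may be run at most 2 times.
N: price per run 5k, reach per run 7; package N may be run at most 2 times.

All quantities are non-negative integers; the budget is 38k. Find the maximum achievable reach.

44

L has the best ratio (9/2); taking only L gives at most 2×9 = 18 (stopped by the supply cap of 2).
Mixing does better — 3×R, 2×L, and 2×N: price 35 ≤ 38, reach 3·4 + 2·9 + 2·7 = 44.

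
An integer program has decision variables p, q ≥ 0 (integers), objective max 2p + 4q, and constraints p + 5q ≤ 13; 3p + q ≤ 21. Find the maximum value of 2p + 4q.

(p,q)=(6,1): 1·6+5·1=11≤13, 3·6+1·1=19≤21, objective 16.
(p,q)=(7,0): 1·7+5·0=7≤13, 3·7+1·0=21≤21, objective 14.
(p,q)=(5,1): 1·5+5·1=10≤13, 3·5+1·1=16≤21, objective 14.
(p,q)=(6,0): 1·6+5·0=6≤13, 3·6+1·0=18≤21, objective 12.
The best lattice point is (6,1), giving 16.

16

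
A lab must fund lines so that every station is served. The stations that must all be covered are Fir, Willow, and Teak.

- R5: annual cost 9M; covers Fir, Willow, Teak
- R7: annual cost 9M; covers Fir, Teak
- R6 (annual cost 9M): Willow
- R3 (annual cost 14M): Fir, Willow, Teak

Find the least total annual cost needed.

R5 alone covers Fir, Willow, Teak — every station.
Total annual cost: 9.

9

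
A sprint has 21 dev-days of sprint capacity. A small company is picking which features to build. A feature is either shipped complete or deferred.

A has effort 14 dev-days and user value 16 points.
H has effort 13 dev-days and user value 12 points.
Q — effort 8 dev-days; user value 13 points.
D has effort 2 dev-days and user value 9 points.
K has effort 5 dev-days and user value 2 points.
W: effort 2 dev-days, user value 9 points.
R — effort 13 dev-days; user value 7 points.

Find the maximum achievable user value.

34

This is a 0-1 knapsack instance.
A + D + W: effort 14 + 2 + 2 = 18 ≤ 21, user value 16 + 9 + 9 = 34.
Q + D + K + W: effort 8 + 2 + 5 + 2 = 17 ≤ 21, user value 13 + 9 + 2 + 9 = 33.
Best is A, D, and W with total user value 34.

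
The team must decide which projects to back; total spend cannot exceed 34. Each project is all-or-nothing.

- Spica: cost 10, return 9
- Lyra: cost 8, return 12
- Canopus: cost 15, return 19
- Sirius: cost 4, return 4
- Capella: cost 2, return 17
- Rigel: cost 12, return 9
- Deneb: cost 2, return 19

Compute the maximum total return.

Take Lyra, Canopus, Sirius, Capella, and Deneb: cost 8 + 15 + 4 + 2 + 2 = 31 ≤ 34, return 12 + 19 + 4 + 17 + 19 = 71.
No other feasible combination does better.

71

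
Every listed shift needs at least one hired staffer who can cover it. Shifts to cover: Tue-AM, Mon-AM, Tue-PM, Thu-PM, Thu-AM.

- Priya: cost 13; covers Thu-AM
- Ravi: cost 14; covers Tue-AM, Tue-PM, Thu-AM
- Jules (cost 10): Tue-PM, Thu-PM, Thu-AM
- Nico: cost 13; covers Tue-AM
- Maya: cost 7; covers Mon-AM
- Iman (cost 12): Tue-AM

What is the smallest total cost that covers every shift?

29

Choose Jules, Maya, and Iman: together they cover Tue-AM, Mon-AM, Tue-PM, Thu-PM, Thu-AM — every shift.
Total cost: 10 + 7 + 12 = 29.
No cover costs less than 29.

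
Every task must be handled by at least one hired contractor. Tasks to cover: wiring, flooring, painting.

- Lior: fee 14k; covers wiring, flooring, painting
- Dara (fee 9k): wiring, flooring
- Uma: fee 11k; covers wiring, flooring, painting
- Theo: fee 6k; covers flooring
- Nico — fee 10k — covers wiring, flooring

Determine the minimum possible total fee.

11

Uma alone covers wiring, flooring, painting — every task.
Total fee: 11.
No cover costs less than 11.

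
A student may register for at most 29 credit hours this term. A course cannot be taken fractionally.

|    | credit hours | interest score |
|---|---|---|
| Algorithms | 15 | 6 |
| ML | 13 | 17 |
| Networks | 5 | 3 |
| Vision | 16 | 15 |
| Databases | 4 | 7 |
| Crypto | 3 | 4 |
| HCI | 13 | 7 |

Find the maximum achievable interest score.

32

Allowing fractional choices, the relaxed optimum would be about 36.4, but courses are indivisible.
Networks + Vision + Databases + Crypto: credit hours 5 + 16 + 4 + 3 = 28 ≤ 29, interest score 3 + 15 + 7 + 4 = 29.
ML + Vision: credit hours 13 + 16 = 29 ≤ 29, interest score 17 + 15 = 32.
ML + Networks + Databases + Crypto: credit hours 13 + 5 + 4 + 3 = 25 ≤ 29, interest score 17 + 3 + 7 + 4 = 31.
Best is ML and Vision with total interest score 32.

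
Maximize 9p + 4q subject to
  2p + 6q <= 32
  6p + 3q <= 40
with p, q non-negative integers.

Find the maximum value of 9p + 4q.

Relaxing integrality, the LP optimum is 60.00 at (p,q) = (6.67, 0), which is not an integer point.
(p,q)=(6,1): 2·6+6·1=18≤32, 6·6+3·1=39≤40, objective 58.
(p,q)=(6,0): 2·6+6·0=12≤32, 6·6+3·0=36≤40, objective 54.
(p,q)=(5,2): 2·5+6·2=22≤32, 6·5+3·2=36≤40, objective 53.
(p,q)=(5,1): 2·5+6·1=16≤32, 6·5+3·1=33≤40, objective 49.
The best lattice point is (6,1), giving 58.

58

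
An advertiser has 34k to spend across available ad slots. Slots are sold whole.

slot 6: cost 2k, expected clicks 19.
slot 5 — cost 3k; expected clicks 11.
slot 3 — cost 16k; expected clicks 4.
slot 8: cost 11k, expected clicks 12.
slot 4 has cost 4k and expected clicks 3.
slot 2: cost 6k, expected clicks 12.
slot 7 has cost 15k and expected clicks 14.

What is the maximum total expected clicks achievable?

59

slot 6 + slot 5 + slot 8 + slot 4 + slot 2: cost 2 + 3 + 11 + 4 + 6 = 26 ≤ 34, expected clicks 19 + 11 + 12 + 3 + 12 = 57.
slot 6 + slot 5 + slot 4 + slot 2 + slot 7: cost 2 + 3 + 4 + 6 + 15 = 30 ≤ 34, expected clicks 19 + 11 + 3 + 12 + 14 = 59.
Best is slot 6, slot 5, slot 4, slot 2, and slot 7 with total expected clicks 59.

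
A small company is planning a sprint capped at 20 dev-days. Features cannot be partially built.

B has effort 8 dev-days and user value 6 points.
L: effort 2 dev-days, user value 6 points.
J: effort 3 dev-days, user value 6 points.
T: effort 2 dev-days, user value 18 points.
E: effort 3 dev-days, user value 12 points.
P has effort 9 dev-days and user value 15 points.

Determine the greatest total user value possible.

57

This is an integer program with binary decision variables.
J + T + E + P: effort 3 + 2 + 3 + 9 = 17 ≤ 20, user value 6 + 18 + 12 + 15 = 51.
L + T + E + P: effort 2 + 2 + 3 + 9 = 16 ≤ 20, user value 6 + 18 + 12 + 15 = 51.
L + J + T + E + P: effort 2 + 3 + 2 + 3 + 9 = 19 ≤ 20, user value 6 + 6 + 18 + 12 + 15 = 57.
Best is L, J, T, E, and P with total user value 57.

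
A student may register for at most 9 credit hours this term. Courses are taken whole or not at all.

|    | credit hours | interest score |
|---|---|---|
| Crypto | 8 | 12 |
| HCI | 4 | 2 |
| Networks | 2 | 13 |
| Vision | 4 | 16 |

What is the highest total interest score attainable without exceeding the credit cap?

Allowing fractional choices, the relaxed optimum would be about 33.5, but courses are indivisible.
HCI + Vision: credit hours 4 + 4 = 8 ≤ 9, interest score 2 + 16 = 18.
Networks + Vision: credit hours 2 + 4 = 6 ≤ 9, interest score 13 + 16 = 29.
Best is Networks and Vision with total interest score 29.

29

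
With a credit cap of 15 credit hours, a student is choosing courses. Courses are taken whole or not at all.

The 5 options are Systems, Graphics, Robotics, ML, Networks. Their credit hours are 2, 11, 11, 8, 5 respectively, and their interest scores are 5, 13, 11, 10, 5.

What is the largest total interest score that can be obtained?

This is a 0-1 knapsack instance.
Allowing fractional choices, the relaxed optimum would be about 20.9, but courses are indivisible.
Systems + Graphics: credit hours 2 + 11 = 13 ≤ 15, interest score 5 + 13 = 18.
Systems + Robotics: credit hours 2 + 11 = 13 ≤ 15, interest score 5 + 11 = 16.
Systems + ML + Networks: credit hours 2 + 8 + 5 = 15 ≤ 15, interest score 5 + 10 + 5 = 20.
Best is Systems, ML, and Networks with total interest score 20.

20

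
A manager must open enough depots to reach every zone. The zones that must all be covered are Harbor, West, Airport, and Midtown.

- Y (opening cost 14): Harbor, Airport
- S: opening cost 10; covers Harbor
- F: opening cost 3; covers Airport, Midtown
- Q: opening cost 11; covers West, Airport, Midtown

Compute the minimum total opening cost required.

This is a weighted set-cover instance.
Choose S and Q: together they cover Harbor, West, Airport, Midtown — every zone.
Total opening cost: 10 + 11 = 21.

21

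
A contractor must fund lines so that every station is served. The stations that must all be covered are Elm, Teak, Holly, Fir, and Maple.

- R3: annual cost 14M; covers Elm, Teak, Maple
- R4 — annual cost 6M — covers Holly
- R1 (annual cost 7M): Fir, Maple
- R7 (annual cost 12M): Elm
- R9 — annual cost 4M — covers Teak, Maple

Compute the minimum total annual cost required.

27

The greedy cost-per-new-station heuristic would pick R9, R4, R1, and R7 for 29, but a cheaper cover exists.
Choose R3, R4, and R1: together they cover Elm, Teak, Holly, Fir, Maple — every station.
Total annual cost: 14 + 6 + 7 = 27.
No cover costs less than 27.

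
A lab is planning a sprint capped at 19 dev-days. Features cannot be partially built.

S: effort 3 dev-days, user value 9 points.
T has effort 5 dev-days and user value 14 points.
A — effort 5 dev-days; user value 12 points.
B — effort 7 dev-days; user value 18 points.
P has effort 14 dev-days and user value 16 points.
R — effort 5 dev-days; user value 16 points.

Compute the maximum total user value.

Allowing fractional choices, the relaxed optimum would be about 54.4, but features are indivisible.
T + B + R: effort 5 + 7 + 5 = 17 ≤ 19, user value 14 + 18 + 16 = 48.
S + T + A + R: effort 3 + 5 + 5 + 5 = 18 ≤ 19, user value 9 + 14 + 12 + 16 = 51.
A + B + R: effort 5 + 7 + 5 = 17 ≤ 19, user value 12 + 18 + 16 = 46.
Best is S, T, A, and R with total user value 51.

51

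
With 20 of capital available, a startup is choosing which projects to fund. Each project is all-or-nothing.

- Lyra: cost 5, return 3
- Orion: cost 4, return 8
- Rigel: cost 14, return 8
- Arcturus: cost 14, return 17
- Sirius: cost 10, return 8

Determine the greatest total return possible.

Treat it as a binary knapsack problem.
Allowing fractional choices, the relaxed optimum would be about 26.6, but projects are indivisible.
Lyra + Arcturus: cost 5 + 14 = 19 ≤ 20, return 3 + 17 = 20.
Lyra + Orion + Sirius: cost 5 + 4 + 10 = 19 ≤ 20, return 3 + 8 + 8 = 19.
Orion + Arcturus: cost 4 + 14 = 18 ≤ 20, return 8 + 17 = 25.
Best is Orion and Arcturus with total return 25.

25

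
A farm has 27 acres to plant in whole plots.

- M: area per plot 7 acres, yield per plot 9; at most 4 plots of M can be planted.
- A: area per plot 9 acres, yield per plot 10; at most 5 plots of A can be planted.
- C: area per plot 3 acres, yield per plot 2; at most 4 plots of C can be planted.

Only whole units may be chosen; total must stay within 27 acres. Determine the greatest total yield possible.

3×M and 2×C: area 27 ≤ 27, yield 3·9 + 2·2 = 31.
3×A: area 27 ≤ 27, yield 3·10 = 30.
Best is 31.

31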